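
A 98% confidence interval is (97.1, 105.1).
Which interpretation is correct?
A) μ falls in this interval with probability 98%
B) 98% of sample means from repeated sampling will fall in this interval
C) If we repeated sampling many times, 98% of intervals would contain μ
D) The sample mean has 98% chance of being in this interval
C

A) Wrong — μ is fixed; the randomness lives in the interval, not in μ.
B) Wrong — coverage applies to intervals containing μ, not to future x̄ values.
C) Correct — this is the frequentist long-run coverage interpretation.
D) Wrong — x̄ is observed and sits in the interval by construction.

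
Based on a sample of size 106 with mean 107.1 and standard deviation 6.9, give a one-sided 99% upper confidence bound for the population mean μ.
μ ≤ 108.68

Upper bound (one-sided):
t* = 2.362 (one-sided for 99%)
Upper bound = x̄ + t* · s/√n = 107.1 + 2.362 · 6.9/√106 = 108.68

We are 99% confident that μ ≤ 108.68.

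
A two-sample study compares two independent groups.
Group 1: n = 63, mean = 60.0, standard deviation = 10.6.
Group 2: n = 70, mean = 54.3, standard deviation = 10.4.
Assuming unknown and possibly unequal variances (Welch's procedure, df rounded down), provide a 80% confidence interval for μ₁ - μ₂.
(3.35, 8.05)

Difference: x̄₁ - x̄₂ = 5.70
SE = √(s₁²/n₁ + s₂²/n₂) = √(10.6²/63 + 10.4²/70) = 1.8245
df = 128.98 → 128 (Welch–Satterthwaite, rounded down)
t* = 1.288

CI: 5.70 ± 1.288 · 1.8245 = 5.70 ± 2.35 = (3.35, 8.05)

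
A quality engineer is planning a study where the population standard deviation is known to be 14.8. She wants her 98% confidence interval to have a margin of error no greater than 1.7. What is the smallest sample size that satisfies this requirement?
n ≥ 411

For margin E ≤ 1.7:
n ≥ (z* · σ / E)²
n ≥ (2.326 · 14.8 / 1.7)²
n ≥ 410.06

Minimum n = 411 (rounding up)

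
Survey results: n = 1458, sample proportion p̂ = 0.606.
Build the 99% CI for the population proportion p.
(0.573, 0.639)

Proportion CI:
SE = √(p̂(1-p̂)/n) = √(0.606 · 0.394 / 1458) = 0.01280

z* = 2.576
Margin = z* · SE = 2.576 · 0.01280 = 0.0330

CI: 0.606 ± 0.0330 = (0.573, 0.639)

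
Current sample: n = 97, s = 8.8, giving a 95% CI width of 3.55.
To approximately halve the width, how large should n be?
n ≈ 388

CI width ∝ 1/√n
To reduce width by factor 2, need √n to grow by 2 → need 2² = 4 times as many samples.

Current: n = 97, width = 3.55
New: n = 388, width ≈ 1.76

Width reduced by factor of 3.55/1.76 = 2.02.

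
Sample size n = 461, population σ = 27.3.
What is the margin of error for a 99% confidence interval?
Margin of error = 3.28

Margin of error = z* · σ/√n
= 2.576 · 27.3/√461
= 2.576 · 27.3/21.4709
= 3.28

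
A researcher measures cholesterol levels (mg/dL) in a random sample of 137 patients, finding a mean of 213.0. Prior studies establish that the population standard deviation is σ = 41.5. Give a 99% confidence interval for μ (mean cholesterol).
(203.87, 222.13)

z-interval (σ known):
z* = 2.576 for 99% confidence

Margin of error = z* · σ/√n = 2.576 · 41.5/√137 = 9.13

CI: (213.0 - 9.13, 213.0 + 9.13) = (203.87, 222.13)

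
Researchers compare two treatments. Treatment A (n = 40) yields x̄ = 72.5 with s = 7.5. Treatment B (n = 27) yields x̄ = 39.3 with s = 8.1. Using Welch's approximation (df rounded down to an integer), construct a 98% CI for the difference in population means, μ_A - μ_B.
(28.50, 37.90)

Difference: x̄₁ - x̄₂ = 33.20
SE = √(s₁²/n₁ + s₂²/n₂) = √(7.5²/40 + 8.1²/27) = 1.9586
df = 52.97 → 52 (Welch–Satterthwaite, rounded down)
t* = 2.400

CI: 33.20 ± 2.400 · 1.9586 = 33.20 ± 4.70 = (28.50, 37.90)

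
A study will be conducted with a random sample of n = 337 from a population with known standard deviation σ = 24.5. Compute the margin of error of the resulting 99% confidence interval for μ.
Margin of error = 3.44

Margin of error = z* · σ/√n
= 2.576 · 24.5/√337
= 2.576 · 24.5/18.3576
= 3.44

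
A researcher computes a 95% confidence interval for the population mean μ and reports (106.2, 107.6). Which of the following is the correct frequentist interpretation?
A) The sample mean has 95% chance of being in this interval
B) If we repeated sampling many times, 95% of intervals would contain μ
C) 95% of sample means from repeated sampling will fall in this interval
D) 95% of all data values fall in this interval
B

A) Wrong — x̄ is observed and sits in the interval by construction.
B) Correct — this is the frequentist long-run coverage interpretation.
C) Wrong — coverage applies to intervals containing μ, not to future x̄ values.
D) Wrong — a CI is about the parameter μ, not individual data values.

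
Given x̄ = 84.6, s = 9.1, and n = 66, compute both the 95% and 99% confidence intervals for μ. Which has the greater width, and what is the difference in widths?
99% CI is wider by 1.48

df = 65
95% CI: t* = 1.997, (82.36, 86.84), width = 2 · t* · s/√n = 4.47
99% CI: t* = 2.654, (81.63, 87.57), width = 2 · t* · s/√n = 5.95

The 99% CI is wider by 5.95 - 4.47 = 1.48.
Higher confidence requires a wider interval.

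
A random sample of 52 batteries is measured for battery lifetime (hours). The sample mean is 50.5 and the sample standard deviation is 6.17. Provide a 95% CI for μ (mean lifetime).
(48.78, 52.22)

t-interval (σ unknown):
df = n - 1 = 51
t* = 2.008 for 95% confidence

Margin of error = t* · s/√n = 2.008 · 6.17/√52 = 1.72

CI: (48.78, 52.22)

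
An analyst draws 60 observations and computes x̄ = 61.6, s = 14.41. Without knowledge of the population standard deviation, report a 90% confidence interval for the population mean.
(58.49, 64.71)

t-interval (σ unknown):
df = n - 1 = 59
t* = 1.671 for 90% confidence

Margin of error = t* · s/√n = 1.671 · 14.41/√60 = 3.11

CI: (58.49, 64.71)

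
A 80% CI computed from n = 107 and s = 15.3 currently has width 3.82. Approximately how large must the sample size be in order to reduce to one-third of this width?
n ≈ 963

CI width ∝ 1/√n
To reduce width by factor 3, need √n to grow by 3 → need 3² = 9 times as many samples.

Current: n = 107, width = 3.82
New: n = 963, width ≈ 1.26

Width reduced by factor of 3.82/1.26 = 3.03.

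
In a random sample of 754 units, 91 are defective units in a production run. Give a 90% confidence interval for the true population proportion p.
(0.101, 0.140)

Proportion CI:
p̂ = 91/754 = 0.12069
SE = √(p̂(1-p̂)/n) = √(0.12069 · 0.87931 / 754) = 0.01186

z* = 1.645
Margin = z* · SE = 1.645 · 0.01186 = 0.0195

CI: 0.12069 ± 0.0195 = (0.101, 0.140)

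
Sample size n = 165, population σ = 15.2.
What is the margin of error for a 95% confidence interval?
Margin of error = 2.32

Margin of error = z* · σ/√n
= 1.960 · 15.2/√165
= 1.960 · 15.2/12.8452
= 2.32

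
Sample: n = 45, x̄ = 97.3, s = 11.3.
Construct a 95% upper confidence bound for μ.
μ ≤ 100.13

Upper bound (one-sided):
t* = 1.680 (one-sided for 95%)
Upper bound = x̄ + t* · s/√n = 97.3 + 1.680 · 11.3/√45 = 100.13

We are 95% confident that μ ≤ 100.13.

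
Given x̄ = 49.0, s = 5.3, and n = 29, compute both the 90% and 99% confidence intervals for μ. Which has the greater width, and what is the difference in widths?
99% CI is wider by 2.09

df = 28
90% CI: t* = 1.701, (47.33, 50.67), width = 2 · t* · s/√n = 3.35
99% CI: t* = 2.763, (46.28, 51.72), width = 2 · t* · s/√n = 5.44

The 99% CI is wider by 5.44 - 3.35 = 2.09.
Higher confidence requires a wider interval.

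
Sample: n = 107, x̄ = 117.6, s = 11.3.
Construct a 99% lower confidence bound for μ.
μ ≥ 115.02

Lower bound (one-sided):
t* = 2.362 (one-sided for 99%)
Lower bound = x̄ - t* · s/√n = 117.6 - 2.362 · 11.3/√107 = 115.02

We are 99% confident that μ ≥ 115.02.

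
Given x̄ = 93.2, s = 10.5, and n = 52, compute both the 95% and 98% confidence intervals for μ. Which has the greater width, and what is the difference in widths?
98% CI is wider by 1.15

df = 51
95% CI: t* = 2.008, (90.28, 96.12), width = 2 · t* · s/√n = 5.85
98% CI: t* = 2.402, (89.70, 96.70), width = 2 · t* · s/√n = 7.00

The 98% CI is wider by 7.00 - 5.85 = 1.15.
Higher confidence requires a wider interval.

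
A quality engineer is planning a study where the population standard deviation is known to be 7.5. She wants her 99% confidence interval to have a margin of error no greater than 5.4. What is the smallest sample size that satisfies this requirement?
n ≥ 13

For margin E ≤ 5.4:
n ≥ (z* · σ / E)²
n ≥ (2.576 · 7.5 / 5.4)²
n ≥ 12.80

Minimum n = 13 (rounding up)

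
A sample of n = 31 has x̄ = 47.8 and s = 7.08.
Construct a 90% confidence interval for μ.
(45.64, 49.96)

t-interval (σ unknown):
df = n - 1 = 30
t* = 1.697 for 90% confidence

Margin of error = t* · s/√n = 1.697 · 7.08/√31 = 2.16

CI: (45.64, 49.96)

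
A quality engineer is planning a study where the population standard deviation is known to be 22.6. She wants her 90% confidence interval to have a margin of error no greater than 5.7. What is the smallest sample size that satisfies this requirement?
n ≥ 43

For margin E ≤ 5.7:
n ≥ (z* · σ / E)²
n ≥ (1.645 · 22.6 / 5.7)²
n ≥ 42.54

Minimum n = 43 (rounding up)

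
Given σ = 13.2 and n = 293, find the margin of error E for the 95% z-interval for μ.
Margin of error = 1.51

Margin of error = z* · σ/√n
= 1.960 · 13.2/√293
= 1.960 · 13.2/17.1172
= 1.51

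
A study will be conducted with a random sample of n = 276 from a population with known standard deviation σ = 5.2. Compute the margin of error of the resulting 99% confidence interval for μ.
Margin of error = 0.81

Margin of error = z* · σ/√n
= 2.576 · 5.2/√276
= 2.576 · 5.2/16.6132
= 0.81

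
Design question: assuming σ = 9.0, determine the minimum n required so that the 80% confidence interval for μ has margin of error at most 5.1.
n ≥ 6

For margin E ≤ 5.1:
n ≥ (z* · σ / E)²
n ≥ (1.282 · 9.0 / 5.1)²
n ≥ 5.12

Minimum n = 6 (rounding up)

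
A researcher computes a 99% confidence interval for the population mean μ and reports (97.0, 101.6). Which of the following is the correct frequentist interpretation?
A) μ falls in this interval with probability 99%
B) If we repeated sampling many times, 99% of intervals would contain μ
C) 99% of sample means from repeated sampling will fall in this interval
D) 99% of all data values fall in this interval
B

A) Wrong — μ is fixed; the randomness lives in the interval, not in μ.
B) Correct — this is the frequentist long-run coverage interpretation.
C) Wrong — coverage applies to intervals containing μ, not to future x̄ values.
D) Wrong — a CI is about the parameter μ, not individual data values.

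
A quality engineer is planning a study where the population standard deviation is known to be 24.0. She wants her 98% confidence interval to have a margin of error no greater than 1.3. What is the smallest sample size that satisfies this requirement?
n ≥ 1844

For margin E ≤ 1.3:
n ≥ (z* · σ / E)²
n ≥ (2.326 · 24.0 / 1.3)²
n ≥ 1843.98

Minimum n = 1844 (rounding up)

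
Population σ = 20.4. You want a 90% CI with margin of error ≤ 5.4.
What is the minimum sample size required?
n ≥ 39

For margin E ≤ 5.4:
n ≥ (z* · σ / E)²
n ≥ (1.645 · 20.4 / 5.4)²
n ≥ 38.62

Minimum n = 39 (rounding up)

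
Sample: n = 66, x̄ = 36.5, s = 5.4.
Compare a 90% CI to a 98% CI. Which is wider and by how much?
98% CI is wider by 0.95

df = 65
90% CI: t* = 1.669, (35.39, 37.61), width = 2 · t* · s/√n = 2.22
98% CI: t* = 2.385, (34.91, 38.09), width = 2 · t* · s/√n = 3.17

The 98% CI is wider by 3.17 - 2.22 = 0.95.
Higher confidence requires a wider interval.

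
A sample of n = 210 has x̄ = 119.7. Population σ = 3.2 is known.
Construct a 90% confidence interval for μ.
(119.34, 120.06)

z-interval (σ known):
z* = 1.645 for 90% confidence

Margin of error = z* · σ/√n = 1.645 · 3.2/√210 = 0.36

CI: (119.7 - 0.36, 119.7 + 0.36) = (119.34, 120.06)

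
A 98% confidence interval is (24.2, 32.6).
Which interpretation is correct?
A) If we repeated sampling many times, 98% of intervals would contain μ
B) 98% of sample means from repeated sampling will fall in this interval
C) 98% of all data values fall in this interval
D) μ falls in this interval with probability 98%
A

A) Correct — this is the frequentist long-run coverage interpretation.
B) Wrong — coverage applies to intervals containing μ, not to future x̄ values.
C) Wrong — a CI is about the parameter μ, not individual data values.
D) Wrong — μ is fixed; the randomness lives in the interval, not in μ.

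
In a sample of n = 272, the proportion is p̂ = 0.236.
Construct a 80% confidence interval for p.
(0.203, 0.269)

Proportion CI:
SE = √(p̂(1-p̂)/n) = √(0.236 · 0.764 / 272) = 0.02575

z* = 1.282
Margin = z* · SE = 1.282 · 0.02575 = 0.0330

CI: 0.236 ± 0.0330 = (0.203, 0.269)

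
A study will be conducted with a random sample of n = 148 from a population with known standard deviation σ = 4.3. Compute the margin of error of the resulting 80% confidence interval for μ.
Margin of error = 0.45

Margin of error = z* · σ/√n
= 1.282 · 4.3/√148
= 1.282 · 4.3/12.1655
= 0.45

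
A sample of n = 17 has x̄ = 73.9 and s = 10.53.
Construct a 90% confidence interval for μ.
(69.44, 78.36)

t-interval (σ unknown):
df = n - 1 = 16
t* = 1.746 for 90% confidence

Margin of error = t* · s/√n = 1.746 · 10.53/√17 = 4.46

CI: (69.44, 78.36)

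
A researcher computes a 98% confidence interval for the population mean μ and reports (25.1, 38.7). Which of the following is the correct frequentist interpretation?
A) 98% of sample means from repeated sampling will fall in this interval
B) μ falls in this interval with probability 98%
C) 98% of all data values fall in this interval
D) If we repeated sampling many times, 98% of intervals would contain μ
D

A) Wrong — coverage applies to intervals containing μ, not to future x̄ values.
B) Wrong — μ is fixed; the randomness lives in the interval, not in μ.
C) Wrong — a CI is about the parameter μ, not individual data values.
D) Correct — this is the frequentist long-run coverage interpretation.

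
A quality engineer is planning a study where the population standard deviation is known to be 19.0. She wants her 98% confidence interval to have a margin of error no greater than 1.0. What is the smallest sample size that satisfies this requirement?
n ≥ 1954

For margin E ≤ 1.0:
n ≥ (z* · σ / E)²
n ≥ (2.326 · 19.0 / 1.0)²
n ≥ 1953.11

Minimum n = 1954 (rounding up)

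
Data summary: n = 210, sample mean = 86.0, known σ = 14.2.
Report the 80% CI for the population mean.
(84.74, 87.26)

z-interval (σ known):
z* = 1.282 for 80% confidence

Margin of error = z* · σ/√n = 1.282 · 14.2/√210 = 1.26

CI: (86.0 - 1.26, 86.0 + 1.26) = (84.74, 87.26)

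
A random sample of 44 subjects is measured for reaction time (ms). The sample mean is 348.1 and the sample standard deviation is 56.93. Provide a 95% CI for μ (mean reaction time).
(330.79, 365.41)

t-interval (σ unknown):
df = n - 1 = 43
t* = 2.017 for 95% confidence

Margin of error = t* · s/√n = 2.017 · 56.93/√44 = 17.31

CI: (330.79, 365.41)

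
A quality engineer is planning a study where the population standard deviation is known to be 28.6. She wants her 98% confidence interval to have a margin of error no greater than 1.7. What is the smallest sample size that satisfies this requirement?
n ≥ 1532

For margin E ≤ 1.7:
n ≥ (z* · σ / E)²
n ≥ (2.326 · 28.6 / 1.7)²
n ≥ 1531.28

Minimum n = 1532 (rounding up)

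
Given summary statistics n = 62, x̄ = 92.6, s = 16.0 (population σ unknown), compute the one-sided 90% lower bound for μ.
μ ≥ 89.97

Lower bound (one-sided):
t* = 1.296 (one-sided for 90%)
Lower bound = x̄ - t* · s/√n = 92.6 - 1.296 · 16.0/√62 = 89.97

We are 90% confident that μ ≥ 89.97.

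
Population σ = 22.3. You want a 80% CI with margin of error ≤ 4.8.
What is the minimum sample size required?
n ≥ 36

For margin E ≤ 4.8:
n ≥ (z* · σ / E)²
n ≥ (1.282 · 22.3 / 4.8)²
n ≥ 35.47

Minimum n = 36 (rounding up)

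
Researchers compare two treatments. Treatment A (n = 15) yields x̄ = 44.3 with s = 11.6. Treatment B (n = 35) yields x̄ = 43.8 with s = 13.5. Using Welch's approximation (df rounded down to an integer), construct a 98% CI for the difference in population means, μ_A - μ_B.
(-8.75, 9.75)

Difference: x̄₁ - x̄₂ = 0.50
SE = √(s₁²/n₁ + s₂²/n₂) = √(11.6²/15 + 13.5²/35) = 3.7653
df = 30.71 → 30 (Welch–Satterthwaite, rounded down)
t* = 2.457

CI: 0.50 ± 2.457 · 3.7653 = 0.50 ± 9.25 = (-8.75, 9.75)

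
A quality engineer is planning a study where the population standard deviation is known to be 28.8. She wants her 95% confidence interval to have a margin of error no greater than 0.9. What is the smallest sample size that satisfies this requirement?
n ≥ 3934

For margin E ≤ 0.9:
n ≥ (z* · σ / E)²
n ≥ (1.960 · 28.8 / 0.9)²
n ≥ 3933.80

Minimum n = 3934 (rounding up)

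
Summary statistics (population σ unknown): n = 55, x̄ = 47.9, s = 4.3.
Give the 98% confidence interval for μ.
(46.51, 49.29)

t-interval (σ unknown):
df = n - 1 = 54
t* = 2.397 for 98% confidence

Margin of error = t* · s/√n = 2.397 · 4.3/√55 = 1.39

CI: (46.51, 49.29)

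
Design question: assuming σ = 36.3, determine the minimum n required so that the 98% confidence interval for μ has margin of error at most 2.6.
n ≥ 1055

For margin E ≤ 2.6:
n ≥ (z* · σ / E)²
n ≥ (2.326 · 36.3 / 2.6)²
n ≥ 1054.60

Minimum n = 1055 (rounding up)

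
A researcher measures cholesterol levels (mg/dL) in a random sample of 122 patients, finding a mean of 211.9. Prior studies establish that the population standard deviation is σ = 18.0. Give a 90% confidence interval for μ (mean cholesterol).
(209.22, 214.58)

z-interval (σ known):
z* = 1.645 for 90% confidence

Margin of error = z* · σ/√n = 1.645 · 18.0/√122 = 2.68

CI: (211.9 - 2.68, 211.9 + 2.68) = (209.22, 214.58)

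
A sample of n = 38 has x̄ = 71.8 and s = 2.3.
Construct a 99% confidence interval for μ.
(70.79, 72.81)

t-interval (σ unknown):
df = n - 1 = 37
t* = 2.715 for 99% confidence

Margin of error = t* · s/√n = 2.715 · 2.3/√38 = 1.01

CI: (70.79, 72.81)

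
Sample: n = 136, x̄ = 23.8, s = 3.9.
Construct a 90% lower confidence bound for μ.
μ ≥ 23.37

Lower bound (one-sided):
t* = 1.288 (one-sided for 90%)
Lower bound = x̄ - t* · s/√n = 23.8 - 1.288 · 3.9/√136 = 23.37

We are 90% confident that μ ≥ 23.37.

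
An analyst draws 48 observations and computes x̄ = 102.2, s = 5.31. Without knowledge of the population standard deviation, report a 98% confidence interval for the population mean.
(100.35, 104.05)

t-interval (σ unknown):
df = n - 1 = 47
t* = 2.408 for 98% confidence

Margin of error = t* · s/√n = 2.408 · 5.31/√48 = 1.85

CI: (100.35, 104.05)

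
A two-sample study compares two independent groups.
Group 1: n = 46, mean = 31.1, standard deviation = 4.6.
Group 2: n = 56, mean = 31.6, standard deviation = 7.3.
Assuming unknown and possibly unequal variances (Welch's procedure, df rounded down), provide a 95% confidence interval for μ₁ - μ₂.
(-2.86, 1.86)

Difference: x̄₁ - x̄₂ = -0.50
SE = √(s₁²/n₁ + s₂²/n₂) = √(4.6²/46 + 7.3²/56) = 1.1881
df = 94.14 → 94 (Welch–Satterthwaite, rounded down)
t* = 1.986

CI: -0.50 ± 1.986 · 1.1881 = -0.50 ± 2.36 = (-2.86, 1.86)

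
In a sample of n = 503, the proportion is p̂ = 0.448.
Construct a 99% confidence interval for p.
(0.391, 0.505)

Proportion CI:
SE = √(p̂(1-p̂)/n) = √(0.448 · 0.552 / 503) = 0.02217

z* = 2.576
Margin = z* · SE = 2.576 · 0.02217 = 0.0571

CI: 0.448 ± 0.0571 = (0.391, 0.505)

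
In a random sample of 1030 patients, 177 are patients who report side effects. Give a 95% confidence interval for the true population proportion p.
(0.149, 0.195)

Proportion CI:
p̂ = 177/1030 = 0.17184
SE = √(p̂(1-p̂)/n) = √(0.17184 · 0.82816 / 1030) = 0.01175

z* = 1.960
Margin = z* · SE = 1.960 · 0.01175 = 0.0230

CI: 0.17184 ± 0.0230 = (0.149, 0.195)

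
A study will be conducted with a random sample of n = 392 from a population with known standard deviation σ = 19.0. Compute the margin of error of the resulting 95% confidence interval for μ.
Margin of error = 1.88

Margin of error = z* · σ/√n
= 1.960 · 19.0/√392
= 1.960 · 19.0/19.7990
= 1.88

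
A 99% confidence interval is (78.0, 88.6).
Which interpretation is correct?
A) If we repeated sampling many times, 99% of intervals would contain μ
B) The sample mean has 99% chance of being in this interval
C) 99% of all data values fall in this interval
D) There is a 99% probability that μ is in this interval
A

A) Correct — this is the frequentist long-run coverage interpretation.
B) Wrong — x̄ is observed and sits in the interval by construction.
C) Wrong — a CI is about the parameter μ, not individual data values.
D) Wrong — μ is fixed; the randomness lives in the interval, not in μ.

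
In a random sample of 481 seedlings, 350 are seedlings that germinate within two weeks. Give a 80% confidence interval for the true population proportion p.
(0.702, 0.754)

Proportion CI:
p̂ = 350/481 = 0.72765
SE = √(p̂(1-p̂)/n) = √(0.72765 · 0.27235 / 481) = 0.02030

z* = 1.282
Margin = z* · SE = 1.282 · 0.02030 = 0.0260

CI: 0.72765 ± 0.0260 = (0.702, 0.754)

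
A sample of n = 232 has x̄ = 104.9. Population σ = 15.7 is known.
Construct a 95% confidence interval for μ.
(102.88, 106.92)

z-interval (σ known):
z* = 1.960 for 95% confidence

Margin of error = z* · σ/√n = 1.960 · 15.7/√232 = 2.02

CI: (104.9 - 2.02, 104.9 + 2.02) = (102.88, 106.92)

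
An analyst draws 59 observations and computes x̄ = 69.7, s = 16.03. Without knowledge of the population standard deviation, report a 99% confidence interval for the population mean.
(64.14, 75.26)

t-interval (σ unknown):
df = n - 1 = 58
t* = 2.663 for 99% confidence

Margin of error = t* · s/√n = 2.663 · 16.03/√59 = 5.56

CI: (64.14, 75.26)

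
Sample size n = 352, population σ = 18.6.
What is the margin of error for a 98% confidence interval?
Margin of error = 2.31

Margin of error = z* · σ/√n
= 2.326 · 18.6/√352
= 2.326 · 18.6/18.7617
= 2.31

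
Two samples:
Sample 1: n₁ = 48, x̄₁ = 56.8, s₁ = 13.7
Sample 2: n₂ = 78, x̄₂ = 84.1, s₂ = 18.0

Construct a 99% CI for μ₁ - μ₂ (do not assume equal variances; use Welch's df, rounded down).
(-34.73, -19.87)

Difference: x̄₁ - x̄₂ = -27.30
SE = √(s₁²/n₁ + s₂²/n₂) = √(13.7²/48 + 18.0²/78) = 2.8397
df = 118.36 → 118 (Welch–Satterthwaite, rounded down)
t* = 2.618

CI: -27.30 ± 2.618 · 2.8397 = -27.30 ± 7.43 = (-34.73, -19.87)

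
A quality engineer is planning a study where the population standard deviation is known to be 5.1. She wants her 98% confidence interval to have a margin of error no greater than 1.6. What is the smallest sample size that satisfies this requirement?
n ≥ 55

For margin E ≤ 1.6:
n ≥ (z* · σ / E)²
n ≥ (2.326 · 5.1 / 1.6)²
n ≥ 54.97

Minimum n = 55 (rounding up)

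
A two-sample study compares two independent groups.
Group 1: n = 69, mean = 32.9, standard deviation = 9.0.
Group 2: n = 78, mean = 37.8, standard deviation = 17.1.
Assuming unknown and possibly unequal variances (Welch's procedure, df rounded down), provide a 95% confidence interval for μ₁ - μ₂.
(-9.29, -0.51)

Difference: x̄₁ - x̄₂ = -4.90
SE = √(s₁²/n₁ + s₂²/n₂) = √(9.0²/69 + 17.1²/78) = 2.2187
df = 119.50 → 119 (Welch–Satterthwaite, rounded down)
t* = 1.980

CI: -4.90 ± 1.980 · 2.2187 = -4.90 ± 4.39 = (-9.29, -0.51)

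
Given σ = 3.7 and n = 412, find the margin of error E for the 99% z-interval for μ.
Margin of error = 0.47

Margin of error = z* · σ/√n
= 2.576 · 3.7/√412
= 2.576 · 3.7/20.2978
= 0.47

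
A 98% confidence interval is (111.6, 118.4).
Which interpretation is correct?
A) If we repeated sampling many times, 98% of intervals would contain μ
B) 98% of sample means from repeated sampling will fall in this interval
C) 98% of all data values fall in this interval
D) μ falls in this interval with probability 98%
A

A) Correct — this is the frequentist long-run coverage interpretation.
B) Wrong — coverage applies to intervals containing μ, not to future x̄ values.
C) Wrong — a CI is about the parameter μ, not individual data values.
D) Wrong — μ is fixed; the randomness lives in the interval, not in μ.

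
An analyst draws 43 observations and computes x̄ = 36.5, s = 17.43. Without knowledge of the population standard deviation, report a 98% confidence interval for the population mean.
(30.07, 42.93)

t-interval (σ unknown):
df = n - 1 = 42
t* = 2.418 for 98% confidence

Margin of error = t* · s/√n = 2.418 · 17.43/√43 = 6.43

CI: (30.07, 42.93)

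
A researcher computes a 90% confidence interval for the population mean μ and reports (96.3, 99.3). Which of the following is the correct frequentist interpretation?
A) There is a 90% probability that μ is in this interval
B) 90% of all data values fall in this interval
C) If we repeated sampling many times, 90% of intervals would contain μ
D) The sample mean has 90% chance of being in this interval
C

A) Wrong — μ is fixed; the randomness lives in the interval, not in μ.
B) Wrong — a CI is about the parameter μ, not individual data values.
C) Correct — this is the frequentist long-run coverage interpretation.
D) Wrong — x̄ is observed and sits in the interval by construction.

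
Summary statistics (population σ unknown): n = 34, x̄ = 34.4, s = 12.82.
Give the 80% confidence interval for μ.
(31.52, 37.28)

t-interval (σ unknown):
df = n - 1 = 33
t* = 1.308 for 80% confidence

Margin of error = t* · s/√n = 1.308 · 12.82/√34 = 2.88

CI: (31.52, 37.28)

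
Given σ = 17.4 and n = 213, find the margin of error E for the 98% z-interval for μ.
Margin of error = 2.77

Margin of error = z* · σ/√n
= 2.326 · 17.4/√213
= 2.326 · 17.4/14.5945
= 2.77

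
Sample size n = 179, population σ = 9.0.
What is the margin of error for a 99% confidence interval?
Margin of error = 1.73

Margin of error = z* · σ/√n
= 2.576 · 9.0/√179
= 2.576 · 9.0/13.3791
= 1.73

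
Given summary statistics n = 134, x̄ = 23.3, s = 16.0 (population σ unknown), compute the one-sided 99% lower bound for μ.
μ ≥ 20.04

Lower bound (one-sided):
t* = 2.355 (one-sided for 99%)
Lower bound = x̄ - t* · s/√n = 23.3 - 2.355 · 16.0/√134 = 20.04

We are 99% confident that μ ≥ 20.04.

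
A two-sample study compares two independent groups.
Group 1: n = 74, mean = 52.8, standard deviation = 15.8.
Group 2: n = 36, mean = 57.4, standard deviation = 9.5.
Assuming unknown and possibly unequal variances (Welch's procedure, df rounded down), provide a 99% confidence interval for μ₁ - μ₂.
(-10.96, 1.76)

Difference: x̄₁ - x̄₂ = -4.60
SE = √(s₁²/n₁ + s₂²/n₂) = √(15.8²/74 + 9.5²/36) = 2.4250
df = 103.08 → 103 (Welch–Satterthwaite, rounded down)
t* = 2.624

CI: -4.60 ± 2.624 · 2.4250 = -4.60 ± 6.36 = (-10.96, 1.76)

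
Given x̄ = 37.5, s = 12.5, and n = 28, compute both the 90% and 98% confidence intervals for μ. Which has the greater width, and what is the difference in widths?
98% CI is wider by 3.63

df = 27
90% CI: t* = 1.703, (33.48, 41.52), width = 2 · t* · s/√n = 8.05
98% CI: t* = 2.473, (31.66, 43.34), width = 2 · t* · s/√n = 11.68

The 98% CI is wider by 11.68 - 8.05 = 3.63.
Higher confidence requires a wider interval.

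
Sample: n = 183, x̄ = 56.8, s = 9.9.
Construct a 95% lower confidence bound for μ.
μ ≥ 55.59

Lower bound (one-sided):
t* = 1.653 (one-sided for 95%)
Lower bound = x̄ - t* · s/√n = 56.8 - 1.653 · 9.9/√183 = 55.59

We are 95% confident that μ ≥ 55.59.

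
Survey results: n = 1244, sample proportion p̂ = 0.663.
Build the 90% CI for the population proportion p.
(0.641, 0.685)

Proportion CI:
SE = √(p̂(1-p̂)/n) = √(0.663 · 0.337 / 1244) = 0.01340

z* = 1.645
Margin = z* · SE = 1.645 · 0.01340 = 0.0220

CI: 0.663 ± 0.0220 = (0.641, 0.685)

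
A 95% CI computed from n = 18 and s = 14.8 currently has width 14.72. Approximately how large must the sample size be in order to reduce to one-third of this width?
n ≈ 162

CI width ∝ 1/√n
To reduce width by factor 3, need √n to grow by 3 → need 3² = 9 times as many samples.

Current: n = 18, width = 14.72
New: n = 162, width ≈ 4.59

Width reduced by factor of 14.72/4.59 = 3.21.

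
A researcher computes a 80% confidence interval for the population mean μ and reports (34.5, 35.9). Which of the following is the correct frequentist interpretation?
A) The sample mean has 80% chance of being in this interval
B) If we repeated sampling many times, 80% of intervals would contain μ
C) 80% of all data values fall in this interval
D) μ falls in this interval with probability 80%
B

A) Wrong — x̄ is observed and sits in the interval by construction.
B) Correct — this is the frequentist long-run coverage interpretation.
C) Wrong — a CI is about the parameter μ, not individual data values.
D) Wrong — μ is fixed; the randomness lives in the interval, not in μ.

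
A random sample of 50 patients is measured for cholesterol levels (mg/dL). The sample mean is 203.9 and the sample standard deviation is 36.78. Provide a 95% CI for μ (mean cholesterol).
(193.45, 214.35)

t-interval (σ unknown):
df = n - 1 = 49
t* = 2.010 for 95% confidence

Margin of error = t* · s/√n = 2.010 · 36.78/√50 = 10.45

CI: (193.45, 214.35)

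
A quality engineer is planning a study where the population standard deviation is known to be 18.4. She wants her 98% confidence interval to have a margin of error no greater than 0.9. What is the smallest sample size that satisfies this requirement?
n ≥ 2262

For margin E ≤ 0.9:
n ≥ (z* · σ / E)²
n ≥ (2.326 · 18.4 / 0.9)²
n ≥ 2261.36

Minimum n = 2262 (rounding up)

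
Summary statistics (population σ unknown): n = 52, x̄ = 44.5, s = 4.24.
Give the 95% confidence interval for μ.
(43.32, 45.68)

t-interval (σ unknown):
df = n - 1 = 51
t* = 2.008 for 95% confidence

Margin of error = t* · s/√n = 2.008 · 4.24/√52 = 1.18

CI: (43.32, 45.68)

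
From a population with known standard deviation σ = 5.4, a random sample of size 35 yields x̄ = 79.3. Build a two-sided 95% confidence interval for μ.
(77.51, 81.09)

z-interval (σ known):
z* = 1.960 for 95% confidence

Margin of error = z* · σ/√n = 1.960 · 5.4/√35 = 1.79

CI: (79.3 - 1.79, 79.3 + 1.79) = (77.51, 81.09)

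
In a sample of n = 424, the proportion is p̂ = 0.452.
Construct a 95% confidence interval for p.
(0.405, 0.499)

Proportion CI:
SE = √(p̂(1-p̂)/n) = √(0.452 · 0.548 / 424) = 0.02417

z* = 1.960
Margin = z* · SE = 1.960 · 0.02417 = 0.0474

CI: 0.452 ± 0.0474 = (0.405, 0.499)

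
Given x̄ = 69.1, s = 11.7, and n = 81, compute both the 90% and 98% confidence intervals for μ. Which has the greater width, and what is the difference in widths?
98% CI is wider by 1.84

df = 80
90% CI: t* = 1.664, (66.94, 71.26), width = 2 · t* · s/√n = 4.33
98% CI: t* = 2.374, (66.01, 72.19), width = 2 · t* · s/√n = 6.17

The 98% CI is wider by 6.17 - 4.33 = 1.84.
Higher confidence requires a wider interval.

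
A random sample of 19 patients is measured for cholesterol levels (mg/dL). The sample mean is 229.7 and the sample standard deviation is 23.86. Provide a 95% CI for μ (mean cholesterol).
(218.20, 241.20)

t-interval (σ unknown):
df = n - 1 = 18
t* = 2.101 for 95% confidence

Margin of error = t* · s/√n = 2.101 · 23.86/√19 = 11.50

CI: (218.20, 241.20)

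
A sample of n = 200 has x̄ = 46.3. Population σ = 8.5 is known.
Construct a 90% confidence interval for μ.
(45.31, 47.29)

z-interval (σ known):
z* = 1.645 for 90% confidence

Margin of error = z* · σ/√n = 1.645 · 8.5/√200 = 0.99

CI: (46.3 - 0.99, 46.3 + 0.99) = (45.31, 47.29)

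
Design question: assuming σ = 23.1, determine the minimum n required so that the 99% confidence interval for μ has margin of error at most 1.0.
n ≥ 3541

For margin E ≤ 1.0:
n ≥ (z* · σ / E)²
n ≥ (2.576 · 23.1 / 1.0)²
n ≥ 3540.92

Minimum n = 3541 (rounding up)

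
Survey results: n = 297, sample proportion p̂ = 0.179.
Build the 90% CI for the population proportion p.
(0.142, 0.216)

Proportion CI:
SE = √(p̂(1-p̂)/n) = √(0.179 · 0.821 / 297) = 0.02224

z* = 1.645
Margin = z* · SE = 1.645 · 0.02224 = 0.0366

CI: 0.179 ± 0.0366 = (0.142, 0.216)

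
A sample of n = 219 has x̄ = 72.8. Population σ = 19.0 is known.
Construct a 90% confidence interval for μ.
(70.69, 74.91)

z-interval (σ known):
z* = 1.645 for 90% confidence

Margin of error = z* · σ/√n = 1.645 · 19.0/√219 = 2.11

CI: (72.8 - 2.11, 72.8 + 2.11) = (70.69, 74.91)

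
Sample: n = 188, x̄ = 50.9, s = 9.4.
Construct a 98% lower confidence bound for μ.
μ ≥ 49.48

Lower bound (one-sided):
t* = 2.068 (one-sided for 98%)
Lower bound = x̄ - t* · s/√n = 50.9 - 2.068 · 9.4/√188 = 49.48

We are 98% confident that μ ≥ 49.48.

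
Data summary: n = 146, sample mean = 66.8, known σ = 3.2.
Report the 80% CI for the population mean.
(66.46, 67.14)

z-interval (σ known):
z* = 1.282 for 80% confidence

Margin of error = z* · σ/√n = 1.282 · 3.2/√146 = 0.34

CI: (66.8 - 0.34, 66.8 + 0.34) = (66.46, 67.14)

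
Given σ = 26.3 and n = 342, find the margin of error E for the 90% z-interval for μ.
Margin of error = 2.34

Margin of error = z* · σ/√n
= 1.645 · 26.3/√342
= 1.645 · 26.3/18.4932
= 2.34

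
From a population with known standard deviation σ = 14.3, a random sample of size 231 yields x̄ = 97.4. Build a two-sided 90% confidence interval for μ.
(95.85, 98.95)

z-interval (σ known):
z* = 1.645 for 90% confidence

Margin of error = z* · σ/√n = 1.645 · 14.3/√231 = 1.55

CI: (97.4 - 1.55, 97.4 + 1.55) = (95.85, 98.95)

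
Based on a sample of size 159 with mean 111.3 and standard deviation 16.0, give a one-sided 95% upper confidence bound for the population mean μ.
μ ≤ 113.40

Upper bound (one-sided):
t* = 1.655 (one-sided for 95%)
Upper bound = x̄ + t* · s/√n = 111.3 + 1.655 · 16.0/√159 = 113.40

We are 95% confident that μ ≤ 113.40.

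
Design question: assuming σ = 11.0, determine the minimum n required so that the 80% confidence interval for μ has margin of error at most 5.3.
n ≥ 8

For margin E ≤ 5.3:
n ≥ (z* · σ / E)²
n ≥ (1.282 · 11.0 / 5.3)²
n ≥ 7.08

Minimum n = 8 (rounding up)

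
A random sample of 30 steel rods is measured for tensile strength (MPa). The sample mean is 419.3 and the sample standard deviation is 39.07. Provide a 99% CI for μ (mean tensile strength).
(399.64, 438.96)

t-interval (σ unknown):
df = n - 1 = 29
t* = 2.756 for 99% confidence

Margin of error = t* · s/√n = 2.756 · 39.07/√30 = 19.66

CI: (399.64, 438.96)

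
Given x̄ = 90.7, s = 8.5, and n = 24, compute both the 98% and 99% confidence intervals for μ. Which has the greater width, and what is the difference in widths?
99% CI is wider by 1.06

df = 23
98% CI: t* = 2.500, (86.36, 95.04), width = 2 · t* · s/√n = 8.68
99% CI: t* = 2.807, (85.83, 95.57), width = 2 · t* · s/√n = 9.74

The 99% CI is wider by 9.74 - 8.68 = 1.06.
Higher confidence requires a wider interval.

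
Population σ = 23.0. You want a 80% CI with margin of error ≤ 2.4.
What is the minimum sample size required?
n ≥ 151

For margin E ≤ 2.4:
n ≥ (z* · σ / E)²
n ≥ (1.282 · 23.0 / 2.4)²
n ≥ 150.94

Minimum n = 151 (rounding up)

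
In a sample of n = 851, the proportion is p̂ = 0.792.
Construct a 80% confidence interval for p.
(0.774, 0.810)

Proportion CI:
SE = √(p̂(1-p̂)/n) = √(0.792 · 0.208 / 851) = 0.01391

z* = 1.282
Margin = z* · SE = 1.282 · 0.01391 = 0.0178

CI: 0.792 ± 0.0178 = (0.774, 0.810)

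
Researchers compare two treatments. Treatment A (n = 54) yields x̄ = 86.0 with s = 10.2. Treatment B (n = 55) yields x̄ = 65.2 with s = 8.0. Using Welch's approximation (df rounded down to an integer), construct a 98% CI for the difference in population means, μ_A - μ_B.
(16.64, 24.96)

Difference: x̄₁ - x̄₂ = 20.80
SE = √(s₁²/n₁ + s₂²/n₂) = √(10.2²/54 + 8.0²/55) = 1.7579
df = 100.41 → 100 (Welch–Satterthwaite, rounded down)
t* = 2.364

CI: 20.80 ± 2.364 · 1.7579 = 20.80 ± 4.16 = (16.64, 24.96)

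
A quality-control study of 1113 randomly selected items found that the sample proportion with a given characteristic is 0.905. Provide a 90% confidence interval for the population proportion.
(0.891, 0.919)

Proportion CI:
SE = √(p̂(1-p̂)/n) = √(0.905 · 0.095 / 1113) = 0.00879

z* = 1.645
Margin = z* · SE = 1.645 · 0.00879 = 0.0145

CI: 0.905 ± 0.0145 = (0.891, 0.919)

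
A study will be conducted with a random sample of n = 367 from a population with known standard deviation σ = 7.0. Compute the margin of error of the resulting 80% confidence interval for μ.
Margin of error = 0.47

Margin of error = z* · σ/√n
= 1.282 · 7.0/√367
= 1.282 · 7.0/19.1572
= 0.47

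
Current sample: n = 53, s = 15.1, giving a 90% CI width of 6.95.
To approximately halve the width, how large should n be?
n ≈ 212

CI width ∝ 1/√n
To reduce width by factor 2, need √n to grow by 2 → need 2² = 4 times as many samples.

Current: n = 53, width = 6.95
New: n = 212, width ≈ 3.43

Width reduced by factor of 6.95/3.43 = 2.03.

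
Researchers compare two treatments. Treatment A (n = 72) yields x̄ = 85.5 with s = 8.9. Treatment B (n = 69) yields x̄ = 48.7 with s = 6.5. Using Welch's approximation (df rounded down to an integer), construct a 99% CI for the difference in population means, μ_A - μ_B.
(33.38, 40.22)

Difference: x̄₁ - x̄₂ = 36.80
SE = √(s₁²/n₁ + s₂²/n₂) = √(8.9²/72 + 6.5²/69) = 1.3086
df = 129.99 → 129 (Welch–Satterthwaite, rounded down)
t* = 2.614

CI: 36.80 ± 2.614 · 1.3086 = 36.80 ± 3.42 = (33.38, 40.22)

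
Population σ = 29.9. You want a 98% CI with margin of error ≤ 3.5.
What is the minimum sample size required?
n ≥ 395

For margin E ≤ 3.5:
n ≥ (z* · σ / E)²
n ≥ (2.326 · 29.9 / 3.5)²
n ≥ 394.84

Minimum n = 395 (rounding up)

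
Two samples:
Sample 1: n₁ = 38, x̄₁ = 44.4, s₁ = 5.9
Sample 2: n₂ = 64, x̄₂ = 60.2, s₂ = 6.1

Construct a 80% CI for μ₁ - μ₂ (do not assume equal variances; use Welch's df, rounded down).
(-17.38, -14.22)

Difference: x̄₁ - x̄₂ = -15.80
SE = √(s₁²/n₁ + s₂²/n₂) = √(5.9²/38 + 6.1²/64) = 1.2237
df = 79.96 → 79 (Welch–Satterthwaite, rounded down)
t* = 1.292

CI: -15.80 ± 1.292 · 1.2237 = -15.80 ± 1.58 = (-17.38, -14.22)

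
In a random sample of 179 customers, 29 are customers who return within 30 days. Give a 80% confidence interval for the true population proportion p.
(0.127, 0.197)

Proportion CI:
p̂ = 29/179 = 0.16201
SE = √(p̂(1-p̂)/n) = √(0.16201 · 0.83799 / 179) = 0.02754

z* = 1.282
Margin = z* · SE = 1.282 · 0.02754 = 0.0353

CI: 0.16201 ± 0.0353 = (0.127, 0.197)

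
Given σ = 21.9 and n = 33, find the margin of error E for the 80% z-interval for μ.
Margin of error = 4.89

Margin of error = z* · σ/√n
= 1.282 · 21.9/√33
= 1.282 · 21.9/5.7446
= 4.89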